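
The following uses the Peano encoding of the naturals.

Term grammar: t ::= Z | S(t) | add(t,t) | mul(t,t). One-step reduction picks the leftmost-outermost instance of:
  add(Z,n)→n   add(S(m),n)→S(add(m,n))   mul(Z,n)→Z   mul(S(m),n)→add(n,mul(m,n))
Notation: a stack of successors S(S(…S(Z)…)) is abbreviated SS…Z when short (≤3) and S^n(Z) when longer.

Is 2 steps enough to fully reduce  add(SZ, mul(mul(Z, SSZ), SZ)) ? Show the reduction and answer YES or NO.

Answer: NO — after 2 steps the term is S(mul(mul(Z, SSZ), SZ)), not yet normal

Derivation:
  start: add(SZ, mul(mul(Z, SSZ), SZ))
  →1  S(add(Z, mul(mul(Z, SSZ), SZ)))
  →2  S(mul(mul(Z, SSZ), SZ))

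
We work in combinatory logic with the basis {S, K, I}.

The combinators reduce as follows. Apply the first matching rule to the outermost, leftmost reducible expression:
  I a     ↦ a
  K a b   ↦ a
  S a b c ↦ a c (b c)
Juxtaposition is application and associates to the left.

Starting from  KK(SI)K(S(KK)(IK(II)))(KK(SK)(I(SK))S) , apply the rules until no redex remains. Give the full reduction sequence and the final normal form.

Answer: normal form = K(SK)  (in 5 steps)

Reduction:
  start: KK(SI)K(S(KK)(IK(II)))(KK(SK)(I(SK))S)
  →1  KK(S(KK)(IK(II)))(KK(SK)(I(SK))S)
  →2  K(KK(SK)(I(SK))S)
  →3  K(K(I(SK))S)
  →4  K(I(SK))
  →5  K(SK)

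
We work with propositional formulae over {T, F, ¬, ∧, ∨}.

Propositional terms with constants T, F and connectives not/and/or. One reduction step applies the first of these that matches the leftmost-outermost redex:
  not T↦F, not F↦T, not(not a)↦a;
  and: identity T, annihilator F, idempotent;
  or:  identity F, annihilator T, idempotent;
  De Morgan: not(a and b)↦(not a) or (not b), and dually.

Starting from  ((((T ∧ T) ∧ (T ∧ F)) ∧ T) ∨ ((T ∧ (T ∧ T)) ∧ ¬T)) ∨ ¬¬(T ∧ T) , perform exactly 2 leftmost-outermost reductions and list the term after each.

  start: ((((T ∧ T) ∧ (T ∧ F)) ∧ T) ∨ ((T ∧ (T ∧ T)) ∧ ¬T)) ∨ ¬¬(T ∧ T)
  step 1: (((T ∧ T) ∧ (T ∧ F)) ∨ ((T ∧ (T ∧ T)) ∧ ¬T)) ∨ ¬¬(T ∧ T)
  step 2: ((T ∧ (T ∧ F)) ∨ ((T ∧ (T ∧ T)) ∧ ¬T)) ∨ ¬¬(T ∧ T)

Answer: after 2 steps: ((T ∧ (T ∧ F)) ∨ ((T ∧ (T ∧ T)) ∧ ¬T)) ∨ ¬¬(T ∧ T)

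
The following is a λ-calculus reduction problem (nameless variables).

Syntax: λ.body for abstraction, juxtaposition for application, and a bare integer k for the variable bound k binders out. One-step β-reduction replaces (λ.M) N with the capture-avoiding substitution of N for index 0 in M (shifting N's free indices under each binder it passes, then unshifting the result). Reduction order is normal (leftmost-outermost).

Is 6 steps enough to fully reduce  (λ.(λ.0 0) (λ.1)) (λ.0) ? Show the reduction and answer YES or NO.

  start: (λ.(λ.0 0) (λ.1)) (λ.0)
  →1  (λ.0 0) (λ.λ.0)
  →2  (λ.λ.0) (λ.λ.0)
  →3  λ.0

Answer: YES — reaches normal form λ.0 in 3 ≤ 6 steps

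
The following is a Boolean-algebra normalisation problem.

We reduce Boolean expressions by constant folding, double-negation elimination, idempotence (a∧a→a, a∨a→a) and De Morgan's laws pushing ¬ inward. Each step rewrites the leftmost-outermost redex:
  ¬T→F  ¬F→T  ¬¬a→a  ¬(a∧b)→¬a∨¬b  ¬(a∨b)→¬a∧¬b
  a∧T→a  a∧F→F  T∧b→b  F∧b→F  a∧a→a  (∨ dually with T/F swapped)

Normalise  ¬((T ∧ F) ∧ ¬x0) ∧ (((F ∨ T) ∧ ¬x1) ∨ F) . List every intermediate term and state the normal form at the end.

  start: ¬((T ∧ F) ∧ ¬x0) ∧ (((F ∨ T) ∧ ¬x1) ∨ F)
  [1] (¬(T ∧ F) ∨ ¬¬x0) ∧ (((F ∨ T) ∧ ¬x1) ∨ F)
  [2] ((¬T ∨ ¬F) ∨ ¬¬x0) ∧ (((F ∨ T) ∧ ¬x1) ∨ F)
  [3] ((F ∨ ¬F) ∨ ¬¬x0) ∧ (((F ∨ T) ∧ ¬x1) ∨ F)
  [4] (¬F ∨ ¬¬x0) ∧ (((F ∨ T) ∧ ¬x1) ∨ F)
  [5] (T ∨ ¬¬x0) ∧ (((F ∨ T) ∧ ¬x1) ∨ F)
  [6] T ∧ (((F ∨ T) ∧ ¬x1) ∨ F)
  [7] ((F ∨ T) ∧ ¬x1) ∨ F
  [8] (F ∨ T) ∧ ¬x1
  [9] T ∧ ¬x1
  [10] ¬x1

Answer: normal form = ¬x1  (in 10 steps)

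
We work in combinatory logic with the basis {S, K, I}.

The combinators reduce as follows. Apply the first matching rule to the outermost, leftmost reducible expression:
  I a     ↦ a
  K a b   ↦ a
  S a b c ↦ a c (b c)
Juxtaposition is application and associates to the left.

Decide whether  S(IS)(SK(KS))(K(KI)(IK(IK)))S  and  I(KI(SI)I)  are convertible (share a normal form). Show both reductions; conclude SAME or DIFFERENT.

Answer: SAME — A ⇓ I, B ⇓ I

Working:
Term A:
  start: S(IS)(SK(KS))(K(KI)(IK(IK)))S
  [1] IS(K(KI)(IK(IK)))(SK(KS)(K(KI)(IK(IK))))S
  [2] S(K(KI)(IK(IK)))(SK(KS)(K(KI)(IK(IK))))S
  [3] K(KI)(IK(IK))S(SK(KS)(K(KI)(IK(IK)))S)
  [4] KIS(SK(KS)(K(KI)(IK(IK)))S)
  [5] I(SK(KS)(K(KI)(IK(IK)))S)
  [6] SK(KS)(K(KI)(IK(IK)))S
  [7] K(K(KI)(IK(IK)))(KS(K(KI)(IK(IK))))S
  [8] K(KI)(IK(IK))S
  [9] KIS
  [10] I

Term B:
  start: I(KI(SI)I)
  [1] KI(SI)I
  [2] II
  [3] I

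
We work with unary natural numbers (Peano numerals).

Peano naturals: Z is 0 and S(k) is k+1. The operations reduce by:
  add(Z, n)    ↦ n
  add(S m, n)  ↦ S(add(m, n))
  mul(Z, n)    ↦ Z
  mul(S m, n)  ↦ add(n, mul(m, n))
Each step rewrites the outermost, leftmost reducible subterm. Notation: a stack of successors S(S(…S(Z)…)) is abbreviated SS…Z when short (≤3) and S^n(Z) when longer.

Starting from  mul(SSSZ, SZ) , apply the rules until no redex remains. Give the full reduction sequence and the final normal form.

Answer: normal form = SSSZ  (in 10 steps)

Reduction:
  start: mul(SSSZ, SZ)
  step 1: add(SZ, mul(SSZ, SZ))
  step 2: S(add(Z, mul(SSZ, SZ)))
  step 3: S(mul(SSZ, SZ))
  step 4: S(add(SZ, mul(SZ, SZ)))
  step 5: S(S(add(Z, mul(SZ, SZ))))
  step 6: S(S(mul(SZ, SZ)))
  step 7: S(S(add(SZ, mul(Z, SZ))))
  step 8: S(S(S(add(Z, mul(Z, SZ)))))
  step 9: S(S(S(mul(Z, SZ))))
  step 10: SSSZ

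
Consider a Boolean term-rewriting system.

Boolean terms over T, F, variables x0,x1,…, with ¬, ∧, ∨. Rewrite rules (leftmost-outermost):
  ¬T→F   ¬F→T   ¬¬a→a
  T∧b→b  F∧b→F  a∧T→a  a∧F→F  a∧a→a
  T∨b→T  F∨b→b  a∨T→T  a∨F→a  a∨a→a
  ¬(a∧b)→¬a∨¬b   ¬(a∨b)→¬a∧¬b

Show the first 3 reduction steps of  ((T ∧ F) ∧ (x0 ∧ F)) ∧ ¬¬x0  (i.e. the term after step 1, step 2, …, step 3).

Answer: after 3 steps: F

Reduction:
  start: ((T ∧ F) ∧ (x0 ∧ F)) ∧ ¬¬x0
  [1] (F ∧ (x0 ∧ F)) ∧ ¬¬x0
  [2] F ∧ ¬¬x0
  [3] F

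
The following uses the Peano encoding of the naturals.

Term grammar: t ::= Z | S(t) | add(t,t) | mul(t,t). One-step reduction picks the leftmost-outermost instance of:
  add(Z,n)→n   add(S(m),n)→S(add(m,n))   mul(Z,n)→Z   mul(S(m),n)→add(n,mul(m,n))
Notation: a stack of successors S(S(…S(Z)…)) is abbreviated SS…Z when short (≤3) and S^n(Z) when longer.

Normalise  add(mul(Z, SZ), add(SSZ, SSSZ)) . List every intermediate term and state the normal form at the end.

  start: add(mul(Z, SZ), add(SSZ, SSSZ))
  →1  add(Z, add(SSZ, SSSZ))
  →2  add(SSZ, SSSZ)
  →3  S(add(SZ, SSSZ))
  →4  S(S(add(Z, SSSZ)))
  →5  S^5(Z)

Answer: normal form = S^5(Z)  (in 5 steps)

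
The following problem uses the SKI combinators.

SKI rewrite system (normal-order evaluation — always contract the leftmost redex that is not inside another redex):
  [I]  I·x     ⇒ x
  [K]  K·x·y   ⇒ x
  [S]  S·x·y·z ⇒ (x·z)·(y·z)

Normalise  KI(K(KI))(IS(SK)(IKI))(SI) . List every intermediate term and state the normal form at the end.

Answer: normal form = I  (in 8 steps)

Working:
  start: KI(K(KI))(IS(SK)(IKI))(SI)
  [1] I(IS(SK)(IKI))(SI)
  [2] IS(SK)(IKI)(SI)
  [3] S(SK)(IKI)(SI)
  [4] SK(SI)(IKI(SI))
  [5] K(IKI(SI))(SI(IKI(SI)))
  [6] IKI(SI)
  [7] KI(SI)
  [8] I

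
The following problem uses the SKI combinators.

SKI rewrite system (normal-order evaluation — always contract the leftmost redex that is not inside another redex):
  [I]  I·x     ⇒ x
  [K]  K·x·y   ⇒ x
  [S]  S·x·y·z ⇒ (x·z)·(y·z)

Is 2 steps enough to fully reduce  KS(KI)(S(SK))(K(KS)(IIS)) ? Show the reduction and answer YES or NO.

  start: KS(KI)(S(SK))(K(KS)(IIS))
  [1] S(S(SK))(K(KS)(IIS))
  [2] S(S(SK))(KS)

Answer: YES — reaches normal form S(S(SK))(KS) in 2 ≤ 2 steps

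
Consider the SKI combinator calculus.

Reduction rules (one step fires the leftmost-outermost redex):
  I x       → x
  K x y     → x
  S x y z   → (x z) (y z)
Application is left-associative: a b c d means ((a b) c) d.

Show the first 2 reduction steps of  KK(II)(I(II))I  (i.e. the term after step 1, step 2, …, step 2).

Answer: after 2 steps: I(II)

Derivation:
  start: KK(II)(I(II))I
  [1] K(I(II))I
  [2] I(II)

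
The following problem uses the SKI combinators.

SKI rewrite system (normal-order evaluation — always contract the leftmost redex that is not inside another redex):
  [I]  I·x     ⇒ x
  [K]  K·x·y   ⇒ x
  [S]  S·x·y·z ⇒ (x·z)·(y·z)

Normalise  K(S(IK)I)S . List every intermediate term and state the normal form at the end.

  start: K(S(IK)I)S
  [1] S(IK)I
  [2] SKI

Answer: normal form = SKI  (in 2 steps)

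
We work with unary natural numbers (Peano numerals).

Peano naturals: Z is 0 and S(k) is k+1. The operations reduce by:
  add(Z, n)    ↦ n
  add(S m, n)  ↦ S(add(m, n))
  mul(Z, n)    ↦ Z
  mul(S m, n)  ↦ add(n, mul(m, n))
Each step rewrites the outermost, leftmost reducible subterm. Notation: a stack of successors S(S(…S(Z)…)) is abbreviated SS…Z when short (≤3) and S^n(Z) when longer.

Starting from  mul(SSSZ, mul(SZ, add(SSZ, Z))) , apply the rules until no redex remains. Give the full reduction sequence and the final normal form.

  start: mul(SSSZ, mul(SZ, add(SSZ, Z)))
  →1  add(mul(SZ, add(SSZ, Z)), mul(SSZ, mul(SZ, add(SSZ, Z))))
  →2  add(add(add(SSZ, Z), mul(Z, add(SSZ, Z))), mul(SSZ, mul(SZ, add(SSZ, Z))))
  →3  add(add(S(add(SZ, Z)), mul(Z, add(SSZ, Z))), mul(SSZ, mul(SZ, add(SSZ, Z))))
  →4  add(S(add(add(SZ, Z), mul(Z, add(SSZ, Z)))), mul(SSZ, mul(SZ, add(SSZ, Z))))
  →5  S(add(add(add(SZ, Z), mul(Z, add(SSZ, Z))), mul(SSZ, mul(SZ, add(SSZ, Z)))))
  →6  S(add(add(S(add(Z, Z)), mul(Z, add(SSZ, Z))), mul(SSZ, mul(SZ, add(SSZ, Z)))))
  →7  S(add(S(add(add(Z, Z), mul(Z, add(SSZ, Z)))), mul(SSZ, mul(SZ, add(SSZ, Z)))))
  →8  S(S(add(add(add(Z, Z), mul(Z, add(SSZ, Z))), mul(SSZ, mul(SZ, add(SSZ, Z))))))
  →9  S(S(add(add(Z, mul(Z, add(SSZ, Z))), mul(SSZ, mul(SZ, add(SSZ, Z))))))
  →10  S(S(add(mul(Z, add(SSZ, Z)), mul(SSZ, mul(SZ, add(SSZ, Z))))))
  →11  S(S(add(Z, mul(SSZ, mul(SZ, add(SSZ, Z))))))
  →12  S(S(mul(SSZ, mul(SZ, add(SSZ, Z)))))
  →13  S(S(add(mul(SZ, add(SSZ, Z)), mul(SZ, mul(SZ, add(SSZ, Z))))))
  →14  S(S(add(add(add(SSZ, Z), mul(Z, add(SSZ, Z))), mul(SZ, mul(SZ, add(SSZ, Z))))))
  →15  S(S(add(add(S(add(SZ, Z)), mul(Z, add(SSZ, Z))), mul(SZ, mul(SZ, add(SSZ, Z))))))
  →16  S(S(add(S(add(add(SZ, Z), mul(Z, add(SSZ, Z)))), mul(SZ, mul(SZ, add(SSZ, Z))))))
  →17  S(S(S(add(add(add(SZ, Z), mul(Z, add(SSZ, Z))), mul(SZ, mul(SZ, add(SSZ, Z)))))))
  →18  S(S(S(add(add(S(add(Z, Z)), mul(Z, add(SSZ, Z))), mul(SZ, mul(SZ, add(SSZ, Z)))))))
  →19  S(S(S(add(S(add(add(Z, Z), mul(Z, add(SSZ, Z)))), mul(SZ, mul(SZ, add(SSZ, Z)))))))
  →20  S(S(S(S(add(add(add(Z, Z), mul(Z, add(SSZ, Z))), mul(SZ, mul(SZ, add(SSZ, Z))))))))
  →21  S(S(S(S(add(add(Z, mul(Z, add(SSZ, Z))), mul(SZ, mul(SZ, add(SSZ, Z))))))))
  →22  S(S(S(S(add(mul(Z, add(SSZ, Z)), mul(SZ, mul(SZ, add(SSZ, Z))))))))
  →23  S(S(S(S(add(Z, mul(SZ, mul(SZ, add(SSZ, Z))))))))
  →24  S(S(S(S(mul(SZ, mul(SZ, add(SSZ, Z)))))))
  →25  S(S(S(S(add(mul(SZ, add(SSZ, Z)), mul(Z, mul(SZ, add(SSZ, Z))))))))
  →26  S(S(S(S(add(add(add(SSZ, Z), mul(Z, add(SSZ, Z))), mul(Z, mul(SZ, add(SSZ, Z))))))))
  →27  S(S(S(S(add(add(S(add(SZ, Z)), mul(Z, add(SSZ, Z))), mul(Z, mul(SZ, add(SSZ, Z))))))))
  →28  S(S(S(S(add(S(add(add(SZ, Z), mul(Z, add(SSZ, Z)))), mul(Z, mul(SZ, add(SSZ, Z))))))))
  →29  S(S(S(S(S(add(add(add(SZ, Z), mul(Z, add(SSZ, Z))), mul(Z, mul(SZ, add(SSZ, Z)))))))))
  →30  S(S(S(S(S(add(add(S(add(Z, Z)), mul(Z, add(SSZ, Z))), mul(Z, mul(SZ, add(SSZ, Z)))))))))
  →31  S(S(S(S(S(add(S(add(add(Z, Z), mul(Z, add(SSZ, Z)))), mul(Z, mul(SZ, add(SSZ, Z)))))))))
  →32  S(S(S(S(S(S(add(add(add(Z, Z), mul(Z, add(SSZ, Z))), mul(Z, mul(SZ, add(SSZ, Z))))))))))
  →33  S(S(S(S(S(S(add(add(Z, mul(Z, add(SSZ, Z))), mul(Z, mul(SZ, add(SSZ, Z))))))))))
  →34  S(S(S(S(S(S(add(mul(Z, add(SSZ, Z)), mul(Z, mul(SZ, add(SSZ, Z))))))))))
  →35  S(S(S(S(S(S(add(Z, mul(Z, mul(SZ, add(SSZ, Z))))))))))
  →36  S(S(S(S(S(S(mul(Z, mul(SZ, add(SSZ, Z)))))))))
  →37  S^6(Z)

Answer: normal form = S^6(Z)  (in 37 steps)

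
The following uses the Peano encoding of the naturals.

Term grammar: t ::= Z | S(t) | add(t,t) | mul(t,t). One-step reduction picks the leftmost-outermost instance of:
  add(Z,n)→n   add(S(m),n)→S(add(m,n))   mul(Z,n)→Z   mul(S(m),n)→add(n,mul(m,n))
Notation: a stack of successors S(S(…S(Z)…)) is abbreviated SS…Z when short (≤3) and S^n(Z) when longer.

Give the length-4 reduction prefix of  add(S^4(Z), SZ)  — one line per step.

Answer: after 4 steps: S(S(S(S(add(Z, SZ)))))

Reduction:
  start: add(S^4(Z), SZ)
  step 1: S(add(SSSZ, SZ))
  step 2: S(S(add(SSZ, SZ)))
  step 3: S(S(S(add(SZ, SZ))))
  step 4: S(S(S(S(add(Z, SZ)))))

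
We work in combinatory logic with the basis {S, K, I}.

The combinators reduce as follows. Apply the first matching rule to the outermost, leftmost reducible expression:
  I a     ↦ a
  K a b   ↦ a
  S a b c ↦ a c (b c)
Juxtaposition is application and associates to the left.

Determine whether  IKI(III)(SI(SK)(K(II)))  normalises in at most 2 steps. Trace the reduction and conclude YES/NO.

  start: IKI(III)(SI(SK)(K(II)))
  [1] KI(III)(SI(SK)(K(II)))
  [2] I(SI(SK)(K(II)))

Answer: NO — after 2 steps the term is I(SI(SK)(K(II))), not yet normal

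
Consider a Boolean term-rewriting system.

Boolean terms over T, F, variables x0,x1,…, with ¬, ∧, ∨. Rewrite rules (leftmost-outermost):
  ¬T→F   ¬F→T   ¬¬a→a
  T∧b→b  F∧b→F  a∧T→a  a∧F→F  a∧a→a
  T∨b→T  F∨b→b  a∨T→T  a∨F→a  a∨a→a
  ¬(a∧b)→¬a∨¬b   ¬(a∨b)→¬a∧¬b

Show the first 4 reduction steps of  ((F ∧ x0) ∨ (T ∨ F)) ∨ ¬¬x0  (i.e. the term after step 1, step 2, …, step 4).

  start: ((F ∧ x0) ∨ (T ∨ F)) ∨ ¬¬x0
  →1  (F ∨ (T ∨ F)) ∨ ¬¬x0
  →2  (T ∨ F) ∨ ¬¬x0
  →3  T ∨ ¬¬x0
  →4  T

Answer: after 4 steps: T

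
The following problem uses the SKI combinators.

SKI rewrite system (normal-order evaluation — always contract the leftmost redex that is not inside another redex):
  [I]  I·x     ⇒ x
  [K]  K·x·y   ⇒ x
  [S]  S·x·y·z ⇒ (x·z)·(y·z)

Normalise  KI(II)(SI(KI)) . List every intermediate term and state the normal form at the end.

  start: KI(II)(SI(KI))
  →1  I(SI(KI))
  →2  SI(KI)

Answer: normal form = SI(KI)  (in 2 steps)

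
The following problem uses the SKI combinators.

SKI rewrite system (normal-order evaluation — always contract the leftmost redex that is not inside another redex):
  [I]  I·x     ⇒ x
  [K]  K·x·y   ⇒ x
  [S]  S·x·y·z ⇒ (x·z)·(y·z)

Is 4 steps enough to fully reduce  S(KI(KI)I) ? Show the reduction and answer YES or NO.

  start: S(KI(KI)I)
  [1] S(II)
  [2] SI

Answer: YES — reaches normal form SI in 2 ≤ 4 steps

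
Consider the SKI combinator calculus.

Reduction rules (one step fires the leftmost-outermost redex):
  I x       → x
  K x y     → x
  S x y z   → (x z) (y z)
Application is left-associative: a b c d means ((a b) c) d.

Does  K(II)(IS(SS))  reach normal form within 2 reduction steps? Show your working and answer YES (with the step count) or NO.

Answer: YES — reaches normal form I in 2 ≤ 2 steps

Reduction:
  start: K(II)(IS(SS))
  →1  II
  →2  I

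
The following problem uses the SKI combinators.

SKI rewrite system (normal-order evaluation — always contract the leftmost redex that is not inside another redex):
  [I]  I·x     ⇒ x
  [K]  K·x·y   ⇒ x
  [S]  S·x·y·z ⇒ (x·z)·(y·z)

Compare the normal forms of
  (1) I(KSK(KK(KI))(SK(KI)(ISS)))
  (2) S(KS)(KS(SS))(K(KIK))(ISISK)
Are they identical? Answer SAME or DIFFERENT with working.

Answer: DIFFERENT — A ⇓ SK(SS), B ⇓ S(S(KI))(K(SK))

Working:
Term A:
  start: I(KSK(KK(KI))(SK(KI)(ISS)))
  step 1: KSK(KK(KI))(SK(KI)(ISS))
  step 2: S(KK(KI))(SK(KI)(ISS))
  step 3: SK(SK(KI)(ISS))
  step 4: SK(K(ISS)(KI(ISS)))
  step 5: SK(ISS)
  step 6: SK(SS)

Term B:
  start: S(KS)(KS(SS))(K(KIK))(ISISK)
  step 1: KS(K(KIK))(KS(SS)(K(KIK)))(ISISK)
  step 2: S(KS(SS)(K(KIK)))(ISISK)
  step 3: S(S(K(KIK)))(ISISK)
  step 4: S(S(KI))(ISISK)
  step 5: S(S(KI))(SISK)
  step 6: S(S(KI))(IK(SK))
  step 7: S(S(KI))(K(SK))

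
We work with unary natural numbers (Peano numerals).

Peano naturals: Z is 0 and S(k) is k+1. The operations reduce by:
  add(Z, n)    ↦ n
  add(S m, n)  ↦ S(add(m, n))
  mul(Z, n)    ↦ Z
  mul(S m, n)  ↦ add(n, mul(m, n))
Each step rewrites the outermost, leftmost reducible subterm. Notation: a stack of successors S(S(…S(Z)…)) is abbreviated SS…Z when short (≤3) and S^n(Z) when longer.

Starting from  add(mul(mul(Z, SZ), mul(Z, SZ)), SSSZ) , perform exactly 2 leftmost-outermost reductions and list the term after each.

  start: add(mul(mul(Z, SZ), mul(Z, SZ)), SSSZ)
  →1  add(mul(Z, mul(Z, SZ)), SSSZ)
  →2  add(Z, SSSZ)

Answer: after 2 steps: add(Z, SSSZ)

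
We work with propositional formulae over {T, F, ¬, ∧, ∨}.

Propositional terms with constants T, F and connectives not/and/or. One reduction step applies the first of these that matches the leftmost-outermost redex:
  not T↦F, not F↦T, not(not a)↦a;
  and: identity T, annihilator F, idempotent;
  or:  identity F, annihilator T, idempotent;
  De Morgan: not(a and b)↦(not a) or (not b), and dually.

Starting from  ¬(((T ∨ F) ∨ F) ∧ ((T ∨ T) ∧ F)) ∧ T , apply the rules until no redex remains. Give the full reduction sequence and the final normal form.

  start: ¬(((T ∨ F) ∨ F) ∧ ((T ∨ T) ∧ F)) ∧ T
  step 1: ¬(((T ∨ F) ∨ F) ∧ ((T ∨ T) ∧ F))
  step 2: ¬((T ∨ F) ∨ F) ∨ ¬((T ∨ T) ∧ F)
  step 3: (¬(T ∨ F) ∧ ¬F) ∨ ¬((T ∨ T) ∧ F)
  step 4: ((¬T ∧ ¬F) ∧ ¬F) ∨ ¬((T ∨ T) ∧ F)
  step 5: ((F ∧ ¬F) ∧ ¬F) ∨ ¬((T ∨ T) ∧ F)
  step 6: (F ∧ ¬F) ∨ ¬((T ∨ T) ∧ F)
  step 7: F ∨ ¬((T ∨ T) ∧ F)
  step 8: ¬((T ∨ T) ∧ F)
  step 9: ¬(T ∨ T) ∨ ¬F
  step 10: (¬T ∧ ¬T) ∨ ¬F
  step 11: ¬T ∨ ¬F
  step 12: F ∨ ¬F
  step 13: ¬F
  step 14: T

Answer: normal form = T  (in 14 steps)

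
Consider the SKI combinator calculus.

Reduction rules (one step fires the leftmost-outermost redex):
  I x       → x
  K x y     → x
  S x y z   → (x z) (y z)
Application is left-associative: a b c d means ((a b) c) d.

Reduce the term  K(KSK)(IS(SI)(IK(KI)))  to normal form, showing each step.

  start: K(KSK)(IS(SI)(IK(KI)))
  step 1: KSK
  step 2: S

Answer: normal form = S  (in 2 steps)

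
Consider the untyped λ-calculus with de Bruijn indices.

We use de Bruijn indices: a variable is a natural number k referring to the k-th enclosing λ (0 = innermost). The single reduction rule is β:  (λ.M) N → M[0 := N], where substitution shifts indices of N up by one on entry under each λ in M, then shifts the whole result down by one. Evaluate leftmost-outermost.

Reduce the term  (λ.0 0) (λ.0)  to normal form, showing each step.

  start: (λ.0 0) (λ.0)
  [1] (λ.0) (λ.0)
  [2] λ.0

Answer: normal form = λ.0  (in 2 steps)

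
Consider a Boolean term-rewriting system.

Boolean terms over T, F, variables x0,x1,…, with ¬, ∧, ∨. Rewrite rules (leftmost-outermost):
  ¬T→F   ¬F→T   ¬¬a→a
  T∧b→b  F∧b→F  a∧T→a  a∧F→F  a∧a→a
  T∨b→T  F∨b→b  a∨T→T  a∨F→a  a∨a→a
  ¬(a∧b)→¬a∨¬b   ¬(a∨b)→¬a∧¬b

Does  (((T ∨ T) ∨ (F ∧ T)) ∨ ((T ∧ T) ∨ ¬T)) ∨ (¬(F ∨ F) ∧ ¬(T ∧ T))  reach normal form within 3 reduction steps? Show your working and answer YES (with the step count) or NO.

  start: (((T ∨ T) ∨ (F ∧ T)) ∨ ((T ∧ T) ∨ ¬T)) ∨ (¬(F ∨ F) ∧ ¬(T ∧ T))
  [1] ((T ∨ (F ∧ T)) ∨ ((T ∧ T) ∨ ¬T)) ∨ (¬(F ∨ F) ∧ ¬(T ∧ T))
  [2] (T ∨ ((T ∧ T) ∨ ¬T)) ∨ (¬(F ∨ F) ∧ ¬(T ∧ T))
  [3] T ∨ (¬(F ∨ F) ∧ ¬(T ∧ T))

Answer: NO — after 3 steps the term is T ∨ (¬(F ∨ F) ∧ ¬(T ∧ T)), not yet normal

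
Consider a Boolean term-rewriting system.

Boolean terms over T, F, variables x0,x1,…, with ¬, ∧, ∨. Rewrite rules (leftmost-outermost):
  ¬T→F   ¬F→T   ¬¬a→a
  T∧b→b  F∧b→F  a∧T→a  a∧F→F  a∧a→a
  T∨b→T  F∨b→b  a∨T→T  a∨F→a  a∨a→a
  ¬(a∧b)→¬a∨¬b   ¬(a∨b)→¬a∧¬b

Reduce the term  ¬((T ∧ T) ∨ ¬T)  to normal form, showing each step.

  start: ¬((T ∧ T) ∨ ¬T)
  →1  ¬(T ∧ T) ∧ ¬¬T
  →2  (¬T ∨ ¬T) ∧ ¬¬T
  →3  ¬T ∧ ¬¬T
  →4  F ∧ ¬¬T
  →5  F

Answer: normal form = F  (in 5 steps)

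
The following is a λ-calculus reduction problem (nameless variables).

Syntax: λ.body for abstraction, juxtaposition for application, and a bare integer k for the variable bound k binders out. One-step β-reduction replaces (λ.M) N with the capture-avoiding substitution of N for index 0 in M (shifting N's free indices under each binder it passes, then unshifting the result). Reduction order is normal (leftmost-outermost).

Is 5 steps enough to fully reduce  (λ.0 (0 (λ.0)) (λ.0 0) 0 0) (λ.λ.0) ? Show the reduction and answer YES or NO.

  start: (λ.0 (0 (λ.0)) (λ.0 0) 0 0) (λ.λ.0)
  [1] (λ.λ.0) ((λ.λ.0) (λ.0)) (λ.0 0) (λ.λ.0) (λ.λ.0)
  [2] (λ.0) (λ.0 0) (λ.λ.0) (λ.λ.0)
  [3] (λ.0 0) (λ.λ.0) (λ.λ.0)
  [4] (λ.λ.0) (λ.λ.0) (λ.λ.0)
  [5] (λ.0) (λ.λ.0)

Answer: NO — after 5 steps the term is (λ.0) (λ.λ.0), not yet normal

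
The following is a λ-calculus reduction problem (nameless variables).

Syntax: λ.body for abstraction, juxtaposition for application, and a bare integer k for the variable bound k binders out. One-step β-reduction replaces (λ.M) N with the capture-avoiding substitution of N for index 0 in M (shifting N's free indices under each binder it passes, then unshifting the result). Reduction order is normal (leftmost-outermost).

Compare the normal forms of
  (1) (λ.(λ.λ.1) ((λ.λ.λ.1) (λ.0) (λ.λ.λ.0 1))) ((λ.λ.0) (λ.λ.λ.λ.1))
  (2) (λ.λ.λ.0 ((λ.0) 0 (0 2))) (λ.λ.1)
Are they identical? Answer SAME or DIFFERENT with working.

Answer: DIFFERENT — A ⇓ λ.λ.λ.λ.λ.0 1, B ⇓ λ.λ.0 (0 (0 (λ.λ.1)))

Working:
Term A:
  start: (λ.(λ.λ.1) ((λ.λ.λ.1) (λ.0) (λ.λ.λ.0 1))) ((λ.λ.0) (λ.λ.λ.λ.1))
  step 1: (λ.λ.1) ((λ.λ.λ.1) (λ.0) (λ.λ.λ.0 1))
  step 2: λ.(λ.λ.λ.1) (λ.0) (λ.λ.λ.0 1)
  step 3: λ.(λ.λ.1) (λ.λ.λ.0 1)
  step 4: λ.λ.λ.λ.λ.0 1

Term B:
  start: (λ.λ.λ.0 ((λ.0) 0 (0 2))) (λ.λ.1)
  step 1: λ.λ.0 ((λ.0) 0 (0 (λ.λ.1)))
  step 2: λ.λ.0 (0 (0 (λ.λ.1)))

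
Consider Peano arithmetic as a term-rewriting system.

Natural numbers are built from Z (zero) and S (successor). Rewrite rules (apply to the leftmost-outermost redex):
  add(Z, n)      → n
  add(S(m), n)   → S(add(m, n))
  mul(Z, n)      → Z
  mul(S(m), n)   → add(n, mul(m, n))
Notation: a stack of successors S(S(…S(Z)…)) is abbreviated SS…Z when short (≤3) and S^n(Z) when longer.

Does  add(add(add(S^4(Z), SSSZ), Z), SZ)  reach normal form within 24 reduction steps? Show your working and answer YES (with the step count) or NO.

  start: add(add(add(S^4(Z), SSSZ), Z), SZ)
  →1  add(add(S(add(SSSZ, SSSZ)), Z), SZ)
  →2  add(S(add(add(SSSZ, SSSZ), Z)), SZ)
  →3  S(add(add(add(SSSZ, SSSZ), Z), SZ))
  →4  S(add(add(S(add(SSZ, SSSZ)), Z), SZ))
  →5  S(add(S(add(add(SSZ, SSSZ), Z)), SZ))
  →6  S(S(add(add(add(SSZ, SSSZ), Z), SZ)))
  →7  S(S(add(add(S(add(SZ, SSSZ)), Z), SZ)))
  →8  S(S(add(S(add(add(SZ, SSSZ), Z)), SZ)))
  →9  S(S(S(add(add(add(SZ, SSSZ), Z), SZ))))
  →10  S(S(S(add(add(S(add(Z, SSSZ)), Z), SZ))))
  →11  S(S(S(add(S(add(add(Z, SSSZ), Z)), SZ))))
  →12  S(S(S(S(add(add(add(Z, SSSZ), Z), SZ)))))
  →13  S(S(S(S(add(add(SSSZ, Z), SZ)))))
  →14  S(S(S(S(add(S(add(SSZ, Z)), SZ)))))
  →15  S(S(S(S(S(add(add(SSZ, Z), SZ))))))
  →16  S(S(S(S(S(add(S(add(SZ, Z)), SZ))))))
  →17  S(S(S(S(S(S(add(add(SZ, Z), SZ)))))))
  →18  S(S(S(S(S(S(add(S(add(Z, Z)), SZ)))))))
  →19  S(S(S(S(S(S(S(add(add(Z, Z), SZ))))))))
  →20  S(S(S(S(S(S(S(add(Z, SZ))))))))
  →21  S^8(Z)

Answer: YES — reaches normal form S^8(Z) in 21 ≤ 24 steps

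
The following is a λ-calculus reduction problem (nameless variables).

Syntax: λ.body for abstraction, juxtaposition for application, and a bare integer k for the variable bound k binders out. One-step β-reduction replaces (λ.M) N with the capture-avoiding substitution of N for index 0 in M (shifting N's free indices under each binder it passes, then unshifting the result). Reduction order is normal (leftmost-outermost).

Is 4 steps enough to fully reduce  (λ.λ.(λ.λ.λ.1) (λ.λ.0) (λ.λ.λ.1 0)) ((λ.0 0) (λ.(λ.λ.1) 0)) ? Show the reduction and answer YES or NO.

  start: (λ.λ.(λ.λ.λ.1) (λ.λ.0) (λ.λ.λ.1 0)) ((λ.0 0) (λ.(λ.λ.1) 0))
  step 1: λ.(λ.λ.λ.1) (λ.λ.0) (λ.λ.λ.1 0)
  step 2: λ.(λ.λ.1) (λ.λ.λ.1 0)
  step 3: λ.λ.λ.λ.λ.1 0

Answer: YES — reaches normal form λ.λ.λ.λ.λ.1 0 in 3 ≤ 4 steps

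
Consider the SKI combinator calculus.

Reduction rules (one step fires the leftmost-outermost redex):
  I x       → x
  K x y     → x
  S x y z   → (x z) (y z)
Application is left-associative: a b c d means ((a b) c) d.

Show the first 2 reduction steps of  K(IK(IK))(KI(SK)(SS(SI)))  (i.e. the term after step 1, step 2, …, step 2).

  start: K(IK(IK))(KI(SK)(SS(SI)))
  [1] IK(IK)
  [2] K(IK)

Answer: after 2 steps: K(IK)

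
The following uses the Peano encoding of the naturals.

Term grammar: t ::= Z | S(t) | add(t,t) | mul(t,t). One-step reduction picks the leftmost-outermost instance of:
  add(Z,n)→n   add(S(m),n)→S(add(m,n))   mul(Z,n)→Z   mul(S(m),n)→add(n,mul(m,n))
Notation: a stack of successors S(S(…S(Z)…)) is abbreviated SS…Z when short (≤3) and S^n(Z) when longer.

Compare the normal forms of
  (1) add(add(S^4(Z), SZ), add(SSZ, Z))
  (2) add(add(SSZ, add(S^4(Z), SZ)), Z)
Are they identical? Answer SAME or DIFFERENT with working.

Term A:
  start: add(add(S^4(Z), SZ), add(SSZ, Z))
  →1  add(S(add(SSSZ, SZ)), add(SSZ, Z))
  →2  S(add(add(SSSZ, SZ), add(SSZ, Z)))
  →3  S(add(S(add(SSZ, SZ)), add(SSZ, Z)))
  →4  S(S(add(add(SSZ, SZ), add(SSZ, Z))))
  →5  S(S(add(S(add(SZ, SZ)), add(SSZ, Z))))
  →6  S(S(S(add(add(SZ, SZ), add(SSZ, Z)))))
  →7  S(S(S(add(S(add(Z, SZ)), add(SSZ, Z)))))
  →8  S(S(S(S(add(add(Z, SZ), add(SSZ, Z))))))
  →9  S(S(S(S(add(SZ, add(SSZ, Z))))))
  →10  S(S(S(S(S(add(Z, add(SSZ, Z)))))))
  →11  S(S(S(S(S(add(SSZ, Z))))))
  →12  S(S(S(S(S(S(add(SZ, Z)))))))
  →13  S(S(S(S(S(S(S(add(Z, Z))))))))
  →14  S^7(Z)

Term B:
  start: add(add(SSZ, add(S^4(Z), SZ)), Z)
  →1  add(S(add(SZ, add(S^4(Z), SZ))), Z)
  →2  S(add(add(SZ, add(S^4(Z), SZ)), Z))
  →3  S(add(S(add(Z, add(S^4(Z), SZ))), Z))
  →4  S(S(add(add(Z, add(S^4(Z), SZ)), Z)))
  →5  S(S(add(add(S^4(Z), SZ), Z)))
  →6  S(S(add(S(add(SSSZ, SZ)), Z)))
  →7  S(S(S(add(add(SSSZ, SZ), Z))))
  →8  S(S(S(add(S(add(SSZ, SZ)), Z))))
  →9  S(S(S(S(add(add(SSZ, SZ), Z)))))
  →10  S(S(S(S(add(S(add(SZ, SZ)), Z)))))
  →11  S(S(S(S(S(add(add(SZ, SZ), Z))))))
  →12  S(S(S(S(S(add(S(add(Z, SZ)), Z))))))
  →13  S(S(S(S(S(S(add(add(Z, SZ), Z)))))))
  →14  S(S(S(S(S(S(add(SZ, Z)))))))
  →15  S(S(S(S(S(S(S(add(Z, Z))))))))
  →16  S^7(Z)

Answer: SAME — A ⇓ S^7(Z), B ⇓ S^7(Z)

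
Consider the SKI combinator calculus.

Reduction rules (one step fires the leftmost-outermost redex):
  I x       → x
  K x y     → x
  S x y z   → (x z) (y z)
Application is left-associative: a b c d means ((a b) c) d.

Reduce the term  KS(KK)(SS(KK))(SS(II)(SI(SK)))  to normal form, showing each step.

Answer: normal form = S(SS(KK))(S(SI(SK))(SI(SK)))  (in 4 steps)

Derivation:
  start: KS(KK)(SS(KK))(SS(II)(SI(SK)))
  step 1: S(SS(KK))(SS(II)(SI(SK)))
  step 2: S(SS(KK))(S(SI(SK))(II(SI(SK))))
  step 3: S(SS(KK))(S(SI(SK))(I(SI(SK))))
  step 4: S(SS(KK))(S(SI(SK))(SI(SK)))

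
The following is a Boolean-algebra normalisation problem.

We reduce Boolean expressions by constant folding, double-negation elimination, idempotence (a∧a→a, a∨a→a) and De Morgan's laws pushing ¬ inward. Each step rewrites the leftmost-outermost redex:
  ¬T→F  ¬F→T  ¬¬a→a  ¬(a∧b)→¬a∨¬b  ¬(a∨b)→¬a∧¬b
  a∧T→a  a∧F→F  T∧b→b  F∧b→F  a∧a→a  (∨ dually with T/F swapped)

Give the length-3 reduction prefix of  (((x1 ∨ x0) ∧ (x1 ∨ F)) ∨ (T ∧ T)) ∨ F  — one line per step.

  start: (((x1 ∨ x0) ∧ (x1 ∨ F)) ∨ (T ∧ T)) ∨ F
  step 1: ((x1 ∨ x0) ∧ (x1 ∨ F)) ∨ (T ∧ T)
  step 2: ((x1 ∨ x0) ∧ x1) ∨ (T ∧ T)
  step 3: ((x1 ∨ x0) ∧ x1) ∨ T

Answer: after 3 steps: ((x1 ∨ x0) ∧ x1) ∨ T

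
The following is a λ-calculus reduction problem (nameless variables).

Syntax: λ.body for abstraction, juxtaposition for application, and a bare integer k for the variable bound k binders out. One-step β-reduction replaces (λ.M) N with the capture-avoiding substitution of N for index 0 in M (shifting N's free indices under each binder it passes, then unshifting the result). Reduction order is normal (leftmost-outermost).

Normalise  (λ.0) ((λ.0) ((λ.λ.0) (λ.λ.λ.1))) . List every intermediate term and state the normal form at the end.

  start: (λ.0) ((λ.0) ((λ.λ.0) (λ.λ.λ.1)))
  [1] (λ.0) ((λ.λ.0) (λ.λ.λ.1))
  [2] (λ.λ.0) (λ.λ.λ.1)
  [3] λ.0

Answer: normal form = λ.0  (in 3 steps)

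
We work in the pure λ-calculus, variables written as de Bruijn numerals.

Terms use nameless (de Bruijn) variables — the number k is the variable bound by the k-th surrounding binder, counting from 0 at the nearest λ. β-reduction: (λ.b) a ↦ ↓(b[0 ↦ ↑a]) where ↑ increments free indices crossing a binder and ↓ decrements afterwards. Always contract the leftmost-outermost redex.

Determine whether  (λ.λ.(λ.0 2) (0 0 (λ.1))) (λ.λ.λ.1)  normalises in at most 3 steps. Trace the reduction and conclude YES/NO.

Answer: YES — reaches normal form λ.0 0 (λ.1) (λ.λ.λ.1) in 2 ≤ 3 steps

Working:
  start: (λ.λ.(λ.0 2) (0 0 (λ.1))) (λ.λ.λ.1)
  [1] λ.(λ.0 (λ.λ.λ.1)) (0 0 (λ.1))
  [2] λ.0 0 (λ.1) (λ.λ.λ.1)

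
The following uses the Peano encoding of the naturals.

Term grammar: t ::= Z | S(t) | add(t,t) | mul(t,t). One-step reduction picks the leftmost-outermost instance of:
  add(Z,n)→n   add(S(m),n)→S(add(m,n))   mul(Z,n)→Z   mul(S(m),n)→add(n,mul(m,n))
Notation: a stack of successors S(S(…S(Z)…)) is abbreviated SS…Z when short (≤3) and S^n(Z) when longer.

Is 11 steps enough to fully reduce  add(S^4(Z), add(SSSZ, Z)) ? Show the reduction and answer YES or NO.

  start: add(S^4(Z), add(SSSZ, Z))
  →1  S(add(SSSZ, add(SSSZ, Z)))
  →2  S(S(add(SSZ, add(SSSZ, Z))))
  →3  S(S(S(add(SZ, add(SSSZ, Z)))))
  →4  S(S(S(S(add(Z, add(SSSZ, Z))))))
  →5  S(S(S(S(add(SSSZ, Z)))))
  →6  S(S(S(S(S(add(SSZ, Z))))))
  →7  S(S(S(S(S(S(add(SZ, Z)))))))
  →8  S(S(S(S(S(S(S(add(Z, Z))))))))
  →9  S^7(Z)

Answer: YES — reaches normal form S^7(Z) in 9 ≤ 11 steps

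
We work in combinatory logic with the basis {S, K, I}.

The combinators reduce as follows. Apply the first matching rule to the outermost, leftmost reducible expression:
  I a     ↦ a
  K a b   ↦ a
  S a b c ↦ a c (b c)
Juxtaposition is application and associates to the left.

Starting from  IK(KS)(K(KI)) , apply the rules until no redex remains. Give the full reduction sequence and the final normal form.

  start: IK(KS)(K(KI))
  →1  K(KS)(K(KI))
  →2  KS

Answer: normal form = KS  (in 2 steps)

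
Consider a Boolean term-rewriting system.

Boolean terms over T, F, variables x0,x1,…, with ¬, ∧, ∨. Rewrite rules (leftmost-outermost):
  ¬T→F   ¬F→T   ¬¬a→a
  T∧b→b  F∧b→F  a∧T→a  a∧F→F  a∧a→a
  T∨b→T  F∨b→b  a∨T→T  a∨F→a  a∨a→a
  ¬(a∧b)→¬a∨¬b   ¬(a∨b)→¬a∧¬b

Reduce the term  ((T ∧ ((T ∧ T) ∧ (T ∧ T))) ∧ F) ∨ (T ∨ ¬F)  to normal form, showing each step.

  start: ((T ∧ ((T ∧ T) ∧ (T ∧ T))) ∧ F) ∨ (T ∨ ¬F)
  step 1: F ∨ (T ∨ ¬F)
  step 2: T ∨ ¬F
  step 3: T

Answer: normal form = T  (in 3 steps)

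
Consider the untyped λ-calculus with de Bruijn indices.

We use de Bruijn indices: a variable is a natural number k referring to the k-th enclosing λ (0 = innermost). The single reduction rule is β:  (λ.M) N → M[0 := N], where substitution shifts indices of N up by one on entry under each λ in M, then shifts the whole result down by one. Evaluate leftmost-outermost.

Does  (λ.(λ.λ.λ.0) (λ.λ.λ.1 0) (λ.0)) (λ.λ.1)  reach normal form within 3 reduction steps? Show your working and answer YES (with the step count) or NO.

Answer: YES — reaches normal form λ.0 in 3 ≤ 3 steps

Working:
  start: (λ.(λ.λ.λ.0) (λ.λ.λ.1 0) (λ.0)) (λ.λ.1)
  →1  (λ.λ.λ.0) (λ.λ.λ.1 0) (λ.0)
  →2  (λ.λ.0) (λ.0)
  →3  λ.0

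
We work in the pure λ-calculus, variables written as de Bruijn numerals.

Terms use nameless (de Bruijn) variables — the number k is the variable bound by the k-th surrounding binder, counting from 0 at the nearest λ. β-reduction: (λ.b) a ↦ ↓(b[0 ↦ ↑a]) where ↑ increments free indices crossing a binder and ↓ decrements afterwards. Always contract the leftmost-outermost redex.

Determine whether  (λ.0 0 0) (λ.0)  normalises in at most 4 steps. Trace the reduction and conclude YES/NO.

  start: (λ.0 0 0) (λ.0)
  step 1: (λ.0) (λ.0) (λ.0)
  step 2: (λ.0) (λ.0)
  step 3: λ.0

Answer: YES — reaches normal form λ.0 in 3 ≤ 4 steps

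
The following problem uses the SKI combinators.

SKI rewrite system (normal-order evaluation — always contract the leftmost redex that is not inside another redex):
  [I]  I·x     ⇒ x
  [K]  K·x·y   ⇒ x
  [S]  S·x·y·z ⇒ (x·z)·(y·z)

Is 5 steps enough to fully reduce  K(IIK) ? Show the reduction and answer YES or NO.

  start: K(IIK)
  →1  K(IK)
  →2  KK

Answer: YES — reaches normal form KK in 2 ≤ 5 steps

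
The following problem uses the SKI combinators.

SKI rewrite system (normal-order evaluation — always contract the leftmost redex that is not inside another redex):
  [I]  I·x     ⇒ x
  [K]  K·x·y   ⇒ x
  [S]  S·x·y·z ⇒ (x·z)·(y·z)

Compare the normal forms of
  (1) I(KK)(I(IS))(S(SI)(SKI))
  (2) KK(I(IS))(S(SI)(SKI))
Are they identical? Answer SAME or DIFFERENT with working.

Answer: SAME — A ⇓ K(S(SI)(SKI)), B ⇓ K(S(SI)(SKI))

Derivation:
Term A:
  start: I(KK)(I(IS))(S(SI)(SKI))
  step 1: KK(I(IS))(S(SI)(SKI))
  step 2: K(S(SI)(SKI))

Term B:
  start: KK(I(IS))(S(SI)(SKI))
  step 1: K(S(SI)(SKI))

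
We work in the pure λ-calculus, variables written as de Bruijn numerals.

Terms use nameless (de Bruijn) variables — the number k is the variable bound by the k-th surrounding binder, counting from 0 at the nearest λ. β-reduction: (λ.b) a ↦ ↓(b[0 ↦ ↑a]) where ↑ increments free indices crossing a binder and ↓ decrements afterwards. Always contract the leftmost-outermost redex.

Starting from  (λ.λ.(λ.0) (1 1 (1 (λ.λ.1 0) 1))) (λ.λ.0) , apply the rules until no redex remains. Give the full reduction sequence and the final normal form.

  start: (λ.λ.(λ.0) (1 1 (1 (λ.λ.1 0) 1))) (λ.λ.0)
  →1  λ.(λ.0) ((λ.λ.0) (λ.λ.0) ((λ.λ.0) (λ.λ.1 0) (λ.λ.0)))
  →2  λ.(λ.λ.0) (λ.λ.0) ((λ.λ.0) (λ.λ.1 0) (λ.λ.0))
  →3  λ.(λ.0) ((λ.λ.0) (λ.λ.1 0) (λ.λ.0))
  →4  λ.(λ.λ.0) (λ.λ.1 0) (λ.λ.0)
  →5  λ.(λ.0) (λ.λ.0)
  →6  λ.λ.λ.0

Answer: normal form = λ.λ.λ.0  (in 6 steps)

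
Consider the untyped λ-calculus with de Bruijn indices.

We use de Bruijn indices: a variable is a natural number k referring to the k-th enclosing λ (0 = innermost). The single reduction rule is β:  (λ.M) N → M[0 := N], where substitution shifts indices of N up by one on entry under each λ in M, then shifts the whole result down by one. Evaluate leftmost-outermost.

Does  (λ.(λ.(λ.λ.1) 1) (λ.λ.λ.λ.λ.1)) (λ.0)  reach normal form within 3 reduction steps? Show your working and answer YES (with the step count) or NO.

Answer: YES — reaches normal form λ.λ.0 in 3 ≤ 3 steps

Reduction:
  start: (λ.(λ.(λ.λ.1) 1) (λ.λ.λ.λ.λ.1)) (λ.0)
  →1  (λ.(λ.λ.1) (λ.0)) (λ.λ.λ.λ.λ.1)
  →2  (λ.λ.1) (λ.0)
  →3  λ.λ.0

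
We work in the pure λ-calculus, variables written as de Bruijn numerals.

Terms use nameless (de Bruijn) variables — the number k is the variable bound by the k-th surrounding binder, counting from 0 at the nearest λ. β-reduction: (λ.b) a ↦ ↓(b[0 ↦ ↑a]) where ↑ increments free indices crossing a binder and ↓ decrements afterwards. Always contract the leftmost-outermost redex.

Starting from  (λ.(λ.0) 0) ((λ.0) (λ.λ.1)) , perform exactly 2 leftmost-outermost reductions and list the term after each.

  start: (λ.(λ.0) 0) ((λ.0) (λ.λ.1))
  step 1: (λ.0) ((λ.0) (λ.λ.1))
  step 2: (λ.0) (λ.λ.1)

Answer: after 2 steps: (λ.0) (λ.λ.1)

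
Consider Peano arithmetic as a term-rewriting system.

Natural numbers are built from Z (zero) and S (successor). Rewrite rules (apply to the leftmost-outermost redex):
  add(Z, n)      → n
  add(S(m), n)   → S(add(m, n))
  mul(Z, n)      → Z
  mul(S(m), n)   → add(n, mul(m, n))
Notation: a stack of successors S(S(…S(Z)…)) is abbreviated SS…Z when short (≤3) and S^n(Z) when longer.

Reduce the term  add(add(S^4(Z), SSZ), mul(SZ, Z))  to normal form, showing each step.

  start: add(add(S^4(Z), SSZ), mul(SZ, Z))
  step 1: add(S(add(SSSZ, SSZ)), mul(SZ, Z))
  step 2: S(add(add(SSSZ, SSZ), mul(SZ, Z)))
  step 3: S(add(S(add(SSZ, SSZ)), mul(SZ, Z)))
  step 4: S(S(add(add(SSZ, SSZ), mul(SZ, Z))))
  step 5: S(S(add(S(add(SZ, SSZ)), mul(SZ, Z))))
  step 6: S(S(S(add(add(SZ, SSZ), mul(SZ, Z)))))
  step 7: S(S(S(add(S(add(Z, SSZ)), mul(SZ, Z)))))
  step 8: S(S(S(S(add(add(Z, SSZ), mul(SZ, Z))))))
  step 9: S(S(S(S(add(SSZ, mul(SZ, Z))))))
  step 10: S(S(S(S(S(add(SZ, mul(SZ, Z)))))))
  step 11: S(S(S(S(S(S(add(Z, mul(SZ, Z))))))))
  step 12: S(S(S(S(S(S(mul(SZ, Z)))))))
  step 13: S(S(S(S(S(S(add(Z, mul(Z, Z))))))))
  step 14: S(S(S(S(S(S(mul(Z, Z)))))))
  step 15: S^6(Z)

Answer: normal form = S^6(Z)  (in 15 steps)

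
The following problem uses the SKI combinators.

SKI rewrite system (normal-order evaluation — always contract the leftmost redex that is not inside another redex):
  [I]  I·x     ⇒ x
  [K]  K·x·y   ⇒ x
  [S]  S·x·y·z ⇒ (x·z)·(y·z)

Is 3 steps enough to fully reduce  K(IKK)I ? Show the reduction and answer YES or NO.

Answer: YES — reaches normal form KK in 2 ≤ 3 steps

Reduction:
  start: K(IKK)I
  →1  IKK
  →2  KK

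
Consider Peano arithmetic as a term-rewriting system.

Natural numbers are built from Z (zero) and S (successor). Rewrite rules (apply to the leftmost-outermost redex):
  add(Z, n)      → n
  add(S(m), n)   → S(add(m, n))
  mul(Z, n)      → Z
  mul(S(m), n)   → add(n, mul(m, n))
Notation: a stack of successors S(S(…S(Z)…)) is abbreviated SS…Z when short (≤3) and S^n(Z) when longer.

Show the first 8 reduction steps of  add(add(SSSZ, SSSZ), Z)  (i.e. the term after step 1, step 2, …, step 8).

  start: add(add(SSSZ, SSSZ), Z)
  [1] add(S(add(SSZ, SSSZ)), Z)
  [2] S(add(add(SSZ, SSSZ), Z))
  [3] S(add(S(add(SZ, SSSZ)), Z))
  [4] S(S(add(add(SZ, SSSZ), Z)))
  [5] S(S(add(S(add(Z, SSSZ)), Z)))
  [6] S(S(S(add(add(Z, SSSZ), Z))))
  [7] S(S(S(add(SSSZ, Z))))
  [8] S(S(S(S(add(SSZ, Z)))))

Answer: after 8 steps: S(S(S(S(add(SSZ, Z)))))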